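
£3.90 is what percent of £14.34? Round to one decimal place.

£3.90 ÷ £14.34 ≈ 27.2%.

27.2%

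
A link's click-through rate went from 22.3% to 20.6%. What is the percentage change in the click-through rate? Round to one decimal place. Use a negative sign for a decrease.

-7.6%

The change is 20.6 − 22.3 = -1.7 percentage points.
Relative to the original 22.3%, that is -1.7 ÷ 22.3 ≈ -7.6%.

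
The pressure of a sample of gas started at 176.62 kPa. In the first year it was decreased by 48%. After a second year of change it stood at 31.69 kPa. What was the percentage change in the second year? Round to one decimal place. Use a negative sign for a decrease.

-65.5%

After the first year: 176.62 × 0.52 = 91.8424.
Second-year multiplier: 31.69 ÷ 91.8424 ≈ 0.34505.
That is a change of -65.5%.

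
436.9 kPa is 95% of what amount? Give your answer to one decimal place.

436.9 kPa ÷ 0.95 ≈ 459.9 kPa.

459.9 kPa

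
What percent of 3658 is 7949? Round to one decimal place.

7949 ÷ 3658 ≈ 217.3%.

217.3%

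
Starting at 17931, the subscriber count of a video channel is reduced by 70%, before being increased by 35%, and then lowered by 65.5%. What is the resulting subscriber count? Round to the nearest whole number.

2505

70% decrease: 17931 × 0.3 = 5379.3.
After the 35% increase: 5379.3 × 1.35 = 7262.055.
65.5% decrease: 7262.055 × 0.345 = 2505.408975 ≈ 2505.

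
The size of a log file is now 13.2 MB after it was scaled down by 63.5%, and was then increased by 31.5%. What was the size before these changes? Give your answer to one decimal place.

The overall multiplier applied was 0.365 × 1.315 = 0.479975.
So the original size was 13.2 ÷ 0.479975 ≈ 27.5 MB.

27.5 MB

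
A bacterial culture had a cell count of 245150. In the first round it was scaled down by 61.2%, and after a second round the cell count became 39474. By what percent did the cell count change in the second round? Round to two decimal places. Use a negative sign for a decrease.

-58.50%

After the first round: 245150 × 0.388 = 95118.2.
Second-round multiplier: 39474 ÷ 95118.2 ≈ 0.414999.
That is a change of -58.50%.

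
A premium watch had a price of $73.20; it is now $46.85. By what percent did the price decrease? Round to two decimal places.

Change: $46.85 − $73.20 = -$26.35.
Relative to the original: -$26.35 ÷ $73.20 ≈ -36.00%.
So the price decreased by 36.00%.

36.00%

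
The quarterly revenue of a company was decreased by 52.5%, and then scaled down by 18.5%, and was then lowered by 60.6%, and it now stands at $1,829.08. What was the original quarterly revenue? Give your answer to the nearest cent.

Undoing the 60.6% decrease: $1,829.08 ÷ 0.394 ≈ $4642.335025.
Undoing the 18.5% decrease: $4642.335025 ÷ 0.815 ≈ $5696.116595.
Undoing the 52.5% decrease: $5696.116595 ÷ 0.475 ≈ $11,991.82.

$11,991.82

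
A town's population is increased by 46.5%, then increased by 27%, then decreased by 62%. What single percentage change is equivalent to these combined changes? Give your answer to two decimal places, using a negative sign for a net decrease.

-29.30%

A 46.5% increase multiplies by 1.465.
Then a 27% increase: 1.465 × 1.27 = 1.86055.
Then a 62% decrease: 1.86055 × 0.38 = 0.707009.
Overall factor 0.707009, i.e. -29.30%.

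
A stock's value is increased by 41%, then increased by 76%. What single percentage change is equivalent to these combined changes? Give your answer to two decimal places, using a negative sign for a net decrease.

A 41% increase multiplies by 1.41.
Then a 76% increase: 1.41 × 1.76 = 2.4816.
Overall factor 2.4816, i.e. 148.16%.

148.16%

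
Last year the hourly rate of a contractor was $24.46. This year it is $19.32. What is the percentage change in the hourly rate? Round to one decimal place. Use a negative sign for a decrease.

Change: $19.32 − $24.46 = -$5.14.
Relative to the original: -$5.14 ÷ $24.46 ≈ -21.0%.

-21.0%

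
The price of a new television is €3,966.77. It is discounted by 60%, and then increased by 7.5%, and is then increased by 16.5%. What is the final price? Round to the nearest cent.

€1,987.15

60% decrease: €3,966.77 × 0.4 = €1586.708.
7.5% increase: €1586.708 × 1.075 = €1705.7111.
16.5% increase: €1705.7111 × 1.165 = €1987.1534315 ≈ €1,987.15.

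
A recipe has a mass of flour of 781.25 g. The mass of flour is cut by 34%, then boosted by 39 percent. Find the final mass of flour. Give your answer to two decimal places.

Each change multiplies by a factor: 0.66 × 1.39 = 0.9174.
781.25 × 0.9174 = 716.71875 ≈ 716.72.

716.72 g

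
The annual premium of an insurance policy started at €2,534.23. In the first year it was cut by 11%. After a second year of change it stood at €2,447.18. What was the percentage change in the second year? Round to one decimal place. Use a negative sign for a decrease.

8.5%

After the first year: €2,534.23 × 0.89 = €2255.4647.
Second-year multiplier: €2,447.18 ÷ €2255.4647 ≈ 1.085.
That is a change of 8.5%.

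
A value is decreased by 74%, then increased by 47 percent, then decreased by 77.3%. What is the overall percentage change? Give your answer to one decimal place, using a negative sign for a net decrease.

The combined multiplier is 0.26 × 1.47 × 0.227 = 0.0867594.
That corresponds to a decrease of 91.3%.

-91.3%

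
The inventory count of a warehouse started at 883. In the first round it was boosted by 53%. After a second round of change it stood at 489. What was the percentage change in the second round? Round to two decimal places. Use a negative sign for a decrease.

After the first round: 883 × 1.53 = 1350.99.
Second-round multiplier: 489 ÷ 1350.99 ≈ 0.361957.
That is a change of -63.80%.

-63.80%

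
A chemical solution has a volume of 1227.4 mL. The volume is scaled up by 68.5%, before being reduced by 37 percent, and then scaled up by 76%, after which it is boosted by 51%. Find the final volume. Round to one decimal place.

3462.7 mL

Each change multiplies by a factor: 1.685 × 0.63 × 1.76 × 1.51 = 2.82117528.
1227.4 × 2.82117528 = 3462.710538672 ≈ 3462.7.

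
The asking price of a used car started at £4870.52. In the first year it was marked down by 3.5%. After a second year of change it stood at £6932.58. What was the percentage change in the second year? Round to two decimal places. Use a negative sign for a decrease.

After the first year: £4870.52 × 0.965 = £4700.0518.
Second-year multiplier: £6932.58 ÷ £4700.0518 ≈ 1.475001.
That is a change of 47.50%.

47.50%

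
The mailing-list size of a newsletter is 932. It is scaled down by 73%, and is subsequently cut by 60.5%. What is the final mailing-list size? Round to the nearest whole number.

99

Apply the 73% decrease: 932 × 0.27 = 251.64.
After the 60.5% decrease: 251.64 × 0.395 = 99.3978 ≈ 99.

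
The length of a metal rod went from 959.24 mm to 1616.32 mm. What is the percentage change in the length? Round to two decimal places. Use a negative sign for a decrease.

Change: 1616.32 − 959.24 = 657.08.
Relative to the original: 657.08 ÷ 959.24 ≈ 68.50%.

68.50%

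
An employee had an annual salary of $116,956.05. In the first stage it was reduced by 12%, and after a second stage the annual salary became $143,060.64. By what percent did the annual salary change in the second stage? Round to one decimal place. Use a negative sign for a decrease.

After the first stage: $116,956.05 × 0.88 = $102921.324.
Second-stage multiplier: $143,060.64 ÷ $102921.324 ≈ 1.39.
That is a change of 39.0%.

39.0%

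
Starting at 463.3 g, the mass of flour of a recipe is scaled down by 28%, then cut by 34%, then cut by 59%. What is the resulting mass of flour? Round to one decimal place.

90.3 g

Each change multiplies by a factor: 0.72 × 0.66 × 0.41 = 0.194832.
463.3 × 0.194832 = 90.2656656 ≈ 90.3.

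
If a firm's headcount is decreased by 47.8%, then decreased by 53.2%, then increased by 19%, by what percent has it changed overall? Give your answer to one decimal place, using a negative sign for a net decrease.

-70.9%

A 47.8% decrease multiplies by 0.522.
Then a 53.2% decrease: 0.522 × 0.468 = 0.244296.
Then a 19% increase: 0.244296 × 1.19 = 0.29071224.
Overall factor 0.29071224, i.e. -70.9%.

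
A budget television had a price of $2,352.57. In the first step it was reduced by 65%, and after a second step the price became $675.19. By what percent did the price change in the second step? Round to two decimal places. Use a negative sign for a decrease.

After the first step: $2,352.57 × 0.35 = $823.3995.
Second-step multiplier: $675.19 ÷ $823.3995 ≈ 0.820003.
That is a change of -18.00%.

-18.00%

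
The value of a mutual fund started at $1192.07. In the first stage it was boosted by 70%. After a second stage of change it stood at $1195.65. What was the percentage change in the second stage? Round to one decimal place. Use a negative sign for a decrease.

-41.0%

After the first stage: $1192.07 × 1.7 = $2026.519.
Second-stage multiplier: $1195.65 ÷ $2026.519 ≈ 0.59.
That is a change of -41.0%.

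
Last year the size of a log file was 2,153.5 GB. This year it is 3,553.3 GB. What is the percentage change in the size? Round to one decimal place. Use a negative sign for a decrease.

65.0%

Change: 3,553.3 − 2,153.5 = 1,399.8.
Relative to the original: 1,399.8 ÷ 2,153.5 ≈ 65.0%.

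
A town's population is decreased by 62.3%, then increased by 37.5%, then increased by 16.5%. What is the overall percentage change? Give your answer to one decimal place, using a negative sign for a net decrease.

-39.6%

A 62.3% decrease multiplies by 0.377.
Then a 37.5% increase: 0.377 × 1.375 = 0.518375.
Then a 16.5% increase: 0.518375 × 1.165 = 0.603906875.
Overall factor 0.603906875, i.e. -39.6%.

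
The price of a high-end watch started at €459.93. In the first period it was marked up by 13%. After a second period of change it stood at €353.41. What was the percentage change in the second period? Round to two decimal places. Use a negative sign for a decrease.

-32.00%

After the first period: €459.93 × 1.13 = €519.7209.
Second-period multiplier: €353.41 ÷ €519.7209 ≈ 0.68.
That is a change of -32.00%.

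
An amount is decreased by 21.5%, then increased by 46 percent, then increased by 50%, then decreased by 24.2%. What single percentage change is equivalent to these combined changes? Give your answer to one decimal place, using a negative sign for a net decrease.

A 21.5% decrease multiplies by 0.785.
Then a 46% increase: 0.785 × 1.46 = 1.1461.
Then a 50% increase: 1.1461 × 1.5 = 1.71915.
Then a 24.2% decrease: 1.71915 × 0.758 = 1.3031157.
Overall factor 1.3031157, i.e. 30.3%.

30.3%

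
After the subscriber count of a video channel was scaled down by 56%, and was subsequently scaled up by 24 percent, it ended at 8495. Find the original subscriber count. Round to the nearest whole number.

15570

The overall multiplier applied was 0.44 × 1.24 = 0.5456.
So the original subscriber count was 8495 ÷ 0.5456 ≈ 15570.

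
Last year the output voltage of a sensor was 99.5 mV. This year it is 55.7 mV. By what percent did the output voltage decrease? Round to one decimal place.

44.0%

Change: 55.7 − 99.5 = -43.8.
Relative to the original: -43.8 ÷ 99.5 ≈ -44.0%.
So the output voltage decreased by 44.0%.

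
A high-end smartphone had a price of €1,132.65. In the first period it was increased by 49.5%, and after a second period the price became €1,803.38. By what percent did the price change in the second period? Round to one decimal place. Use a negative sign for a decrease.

After the first period: €1,132.65 × 1.495 = €1693.31175.
Second-period multiplier: €1,803.38 ÷ €1693.31175 ≈ 1.065.
That is a change of 6.5%.

6.5%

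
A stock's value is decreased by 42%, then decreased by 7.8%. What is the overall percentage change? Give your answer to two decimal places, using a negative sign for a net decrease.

-46.52%

The combined multiplier is 0.58 × 0.922 = 0.53476.
That corresponds to a decrease of 46.52%.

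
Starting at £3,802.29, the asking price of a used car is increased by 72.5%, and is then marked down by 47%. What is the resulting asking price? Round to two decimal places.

£3,476.24

Each change multiplies by a factor: 1.725 × 0.53 = 0.91425.
£3,802.29 × 0.91425 = £3476.2436325 ≈ £3,476.24.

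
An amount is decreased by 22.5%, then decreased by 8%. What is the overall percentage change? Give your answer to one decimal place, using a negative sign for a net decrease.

A 22.5% decrease multiplies by 0.775.
Then an 8% decrease: 0.775 × 0.92 = 0.713.
Overall factor 0.713, i.e. -28.7%.

-28.7%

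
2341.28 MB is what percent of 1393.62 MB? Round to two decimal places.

168.00%

2341.28 MB ÷ 1393.62 MB ≈ 168.00%.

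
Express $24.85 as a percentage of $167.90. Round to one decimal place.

14.8%

$24.85 ÷ $167.90 ≈ 14.8%.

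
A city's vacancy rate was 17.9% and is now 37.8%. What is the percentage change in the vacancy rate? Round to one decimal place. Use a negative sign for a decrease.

111.2%

The change is 37.8 − 17.9 = 19.9 percentage points.
Relative to the original 17.9%, that is 19.9 ÷ 17.9 ≈ 111.2%.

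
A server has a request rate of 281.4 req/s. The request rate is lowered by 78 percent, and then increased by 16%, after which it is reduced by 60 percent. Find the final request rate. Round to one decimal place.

78% decrease: 281.4 × 0.22 = 61.908.
Apply the 16% increase: 61.908 × 1.16 = 71.81328.
60% decrease: 71.81328 × 0.4 = 28.725312 ≈ 28.7.

28.7 req/s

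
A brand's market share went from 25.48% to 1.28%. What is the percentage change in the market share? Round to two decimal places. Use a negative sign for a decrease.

-94.98%

The change is 1.28 − 25.48 = -24.20 percentage points.
Relative to the original 25.48%, that is -24.20 ÷ 25.48 ≈ -94.98%.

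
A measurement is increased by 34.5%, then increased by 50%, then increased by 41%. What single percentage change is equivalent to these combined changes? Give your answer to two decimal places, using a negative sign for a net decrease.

A 34.5% increase multiplies by 1.345.
Then a 50% increase: 1.345 × 1.5 = 2.0175.
Then a 41% increase: 2.0175 × 1.41 = 2.844675.
Overall factor 2.844675, i.e. 184.47%.

184.47%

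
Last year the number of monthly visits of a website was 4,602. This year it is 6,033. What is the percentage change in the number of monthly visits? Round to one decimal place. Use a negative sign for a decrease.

Change: 6,033 − 4,602 = 1,431.
Relative to the original: 1,431 ÷ 4,602 ≈ 31.1%.

31.1%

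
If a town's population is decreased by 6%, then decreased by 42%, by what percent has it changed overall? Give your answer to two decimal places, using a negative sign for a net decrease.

A 6% decrease multiplies by 0.94.
Then a 42% decrease: 0.94 × 0.58 = 0.5452.
Overall factor 0.5452, i.e. -45.48%.

-45.48%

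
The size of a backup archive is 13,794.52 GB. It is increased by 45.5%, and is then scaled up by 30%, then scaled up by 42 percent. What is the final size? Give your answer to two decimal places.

37,051.12 GB

Apply the 45.5% increase: 13,794.52 × 1.455 = 20071.0266.
After the 30% increase: 20071.0266 × 1.3 = 26092.33458.
After the 42% increase: 26092.33458 × 1.42 = 37051.1151036 ≈ 37,051.12.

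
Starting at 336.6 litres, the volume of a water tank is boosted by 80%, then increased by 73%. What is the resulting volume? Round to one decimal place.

1048.2 litres

Each change multiplies by a factor: 1.8 × 1.73 = 3.114.
336.6 × 3.114 = 1048.1724 ≈ 1048.2.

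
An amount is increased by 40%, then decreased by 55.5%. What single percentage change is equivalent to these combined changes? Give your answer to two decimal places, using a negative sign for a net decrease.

A 40% increase multiplies by 1.4.
Then a 55.5% decrease: 1.4 × 0.445 = 0.623.
Overall factor 0.623, i.e. -37.70%.

-37.70%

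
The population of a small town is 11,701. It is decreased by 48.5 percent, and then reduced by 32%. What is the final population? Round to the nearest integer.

4,098

48.5% decrease: 11,701 × 0.515 = 6026.015.
After the 32% decrease: 6026.015 × 0.68 = 4097.6902 ≈ 4,098.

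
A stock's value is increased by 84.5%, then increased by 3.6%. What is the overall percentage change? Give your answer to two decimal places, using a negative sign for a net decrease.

91.14%

An 84.5% increase multiplies by 1.845.
Then a 3.6% increase: 1.845 × 1.036 = 1.91142.
Overall factor 1.91142, i.e. 91.14%.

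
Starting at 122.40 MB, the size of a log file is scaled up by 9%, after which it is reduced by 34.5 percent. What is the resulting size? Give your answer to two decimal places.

87.39 MB

Each change multiplies by a factor: 1.09 × 0.655 = 0.71395.
122.40 × 0.71395 = 87.38748 ≈ 87.39.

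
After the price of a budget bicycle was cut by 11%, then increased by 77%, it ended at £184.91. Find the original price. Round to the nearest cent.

£117.38

The overall multiplier applied was 0.89 × 1.77 = 1.5753.
So the original price was £184.91 ÷ 1.5753 ≈ £117.38.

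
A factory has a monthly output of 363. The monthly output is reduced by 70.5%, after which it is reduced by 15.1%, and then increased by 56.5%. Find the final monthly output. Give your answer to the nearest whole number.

142

70.5% decrease: 363 × 0.295 = 107.085.
15.1% decrease: 107.085 × 0.849 = 90.915165.
After the 56.5% increase: 90.915165 × 1.565 = 142.282233225 ≈ 142.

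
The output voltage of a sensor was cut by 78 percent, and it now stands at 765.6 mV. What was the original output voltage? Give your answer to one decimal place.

3480.0 mV

The overall multiplier applied was 0.22.
So the original output voltage was 765.6 ÷ 0.22 = 3480.0 mV.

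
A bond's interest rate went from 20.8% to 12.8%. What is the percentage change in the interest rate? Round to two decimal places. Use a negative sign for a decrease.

The change is 12.8 − 20.8 = -8.0 percentage points.
Relative to the original 20.8%, that is -8.0 ÷ 20.8 ≈ -38.46%.

-38.46%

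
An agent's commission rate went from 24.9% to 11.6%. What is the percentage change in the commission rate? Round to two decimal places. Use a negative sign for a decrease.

The change is 11.6 − 24.9 = -13.3 percentage points.
Relative to the original 24.9%, that is -13.3 ÷ 24.9 ≈ -53.41%.

-53.41%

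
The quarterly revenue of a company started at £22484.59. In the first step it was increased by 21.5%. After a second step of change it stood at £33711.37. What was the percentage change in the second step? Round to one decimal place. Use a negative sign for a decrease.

23.4%

After the first step: £22484.59 × 1.215 = £27318.77685.
Second-step multiplier: £33711.37 ÷ £27318.77685 ≈ 1.234.
That is a change of 23.4%.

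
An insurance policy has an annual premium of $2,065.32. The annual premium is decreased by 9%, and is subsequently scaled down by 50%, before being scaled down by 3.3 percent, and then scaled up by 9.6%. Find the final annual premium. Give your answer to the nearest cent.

$995.95

After the 9% decrease: $2,065.32 × 0.91 = $1879.4412.
After the 50% decrease: $1879.4412 × 0.5 = $939.7206.
After the 3.3% decrease: $939.7206 × 0.967 = $908.7098202.
After the 9.6% increase: $908.7098202 × 1.096 = $995.9459629392 ≈ $995.95.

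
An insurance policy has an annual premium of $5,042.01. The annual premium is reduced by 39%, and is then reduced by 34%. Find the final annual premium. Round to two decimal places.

$2,029.91

Each change multiplies by a factor: 0.61 × 0.66 = 0.4026.
$5,042.01 × 0.4026 = $2029.913226 ≈ $2,029.91.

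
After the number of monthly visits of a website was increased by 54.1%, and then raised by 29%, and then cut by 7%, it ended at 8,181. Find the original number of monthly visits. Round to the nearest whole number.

The overall multiplier applied was 1.541 × 1.29 × 0.93 = 1.8487377.
So the original number of monthly visits was 8,181 ÷ 1.8487377 ≈ 4,425.

4,425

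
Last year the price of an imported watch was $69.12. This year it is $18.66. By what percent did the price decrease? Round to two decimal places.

73.00%

Change: $18.66 − $69.12 = -$50.46.
Relative to the original: -$50.46 ÷ $69.12 ≈ -73.00%.
So the price decreased by 73.00%.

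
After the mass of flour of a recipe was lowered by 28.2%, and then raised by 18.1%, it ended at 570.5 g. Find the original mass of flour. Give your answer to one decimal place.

672.8 g

Undoing the 18.1% increase: 570.5 ÷ 1.181 ≈ 483.065199.
Undoing the 28.2% decrease: 483.065199 ÷ 0.718 ≈ 672.8 g.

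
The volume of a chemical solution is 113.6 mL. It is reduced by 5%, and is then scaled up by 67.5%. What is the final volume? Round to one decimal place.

180.8 mL

Each change multiplies by a factor: 0.95 × 1.675 = 1.59125.
113.6 × 1.59125 = 180.766 ≈ 180.8.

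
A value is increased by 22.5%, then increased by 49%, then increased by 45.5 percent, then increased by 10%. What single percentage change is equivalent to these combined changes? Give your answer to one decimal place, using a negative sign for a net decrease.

192.1%

The combined multiplier is 1.225 × 1.49 × 1.455 × 1.1 = 2.921312625.
That corresponds to an increase of 192.1%.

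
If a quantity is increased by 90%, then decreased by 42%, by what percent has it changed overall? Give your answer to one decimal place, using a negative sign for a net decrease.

A 90% increase multiplies by 1.9.
Then a 42% decrease: 1.9 × 0.58 = 1.102.
Overall factor 1.102, i.e. 10.2%.

10.2%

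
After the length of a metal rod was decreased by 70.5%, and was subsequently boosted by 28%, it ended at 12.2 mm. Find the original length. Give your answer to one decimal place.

Undoing the 28% increase: 12.2 ÷ 1.28 = 9.53125.
Undoing the 70.5% decrease: 9.53125 ÷ 0.295 ≈ 32.3 mm.

32.3 mm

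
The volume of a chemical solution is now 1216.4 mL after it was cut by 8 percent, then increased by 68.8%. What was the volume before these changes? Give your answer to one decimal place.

The overall multiplier applied was 0.92 × 1.688 = 1.55296.
So the original volume was 1216.4 ÷ 1.55296 ≈ 783.3 mL.

783.3 mL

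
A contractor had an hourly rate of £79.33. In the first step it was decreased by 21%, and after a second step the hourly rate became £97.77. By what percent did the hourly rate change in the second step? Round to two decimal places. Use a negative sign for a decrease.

56.01%

After the first step: £79.33 × 0.79 = £62.6707.
Second-step multiplier: £97.77 ÷ £62.6707 ≈ 1.560059.
That is a change of 56.01%.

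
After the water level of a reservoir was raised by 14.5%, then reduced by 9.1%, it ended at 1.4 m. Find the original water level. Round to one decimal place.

Undoing the 9.1% decrease: 1.4 ÷ 0.909 ≈ 1.540154.
Undoing the 14.5% increase: 1.540154 ÷ 1.145 ≈ 1.3 m.

1.3 m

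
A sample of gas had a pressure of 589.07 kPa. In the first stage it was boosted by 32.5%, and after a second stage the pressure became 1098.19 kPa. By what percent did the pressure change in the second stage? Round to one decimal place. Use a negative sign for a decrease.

40.7%

After the first stage: 589.07 × 1.325 = 780.51775.
Second-stage multiplier: 1098.19 ÷ 780.51775 ≈ 1.407.
That is a change of 40.7%.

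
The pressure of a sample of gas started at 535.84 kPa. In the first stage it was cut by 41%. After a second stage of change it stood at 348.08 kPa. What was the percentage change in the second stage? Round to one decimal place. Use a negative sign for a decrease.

After the first stage: 535.84 × 0.59 = 316.1456.
Second-stage multiplier: 348.08 ÷ 316.1456 ≈ 1.10101.
That is a change of 10.1%.

10.1%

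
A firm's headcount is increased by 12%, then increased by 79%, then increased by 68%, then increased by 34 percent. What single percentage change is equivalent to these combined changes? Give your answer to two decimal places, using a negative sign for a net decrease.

351.32%

A 12% increase multiplies by 1.12.
Then a 79% increase: 1.12 × 1.79 = 2.0048.
Then a 68% increase: 2.0048 × 1.68 = 3.368064.
Then a 34% increase: 3.368064 × 1.34 = 4.51320576.
Overall factor 4.51320576, i.e. 351.32%.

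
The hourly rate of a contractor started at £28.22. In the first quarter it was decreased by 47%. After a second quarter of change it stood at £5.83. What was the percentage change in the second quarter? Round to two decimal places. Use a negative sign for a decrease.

After the first quarter: £28.22 × 0.53 = £14.9566.
Second-quarter multiplier: £5.83 ÷ £14.9566 ≈ 0.389794.
That is a change of -61.02%.

-61.02%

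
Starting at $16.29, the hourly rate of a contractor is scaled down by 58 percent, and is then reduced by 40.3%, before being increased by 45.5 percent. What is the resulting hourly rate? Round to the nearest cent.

$5.94

Each change multiplies by a factor: 0.42 × 0.597 × 1.455 = 0.3648267.
$16.29 × 0.3648267 = $5.943026943 ≈ $5.94.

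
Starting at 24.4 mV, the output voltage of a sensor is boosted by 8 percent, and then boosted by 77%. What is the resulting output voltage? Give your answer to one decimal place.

After the 8% increase: 24.4 × 1.08 = 26.352.
Apply the 77% increase: 26.352 × 1.77 = 46.64304 ≈ 46.6.

46.6 mV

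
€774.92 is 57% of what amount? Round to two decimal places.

€774.92 ÷ 0.57 ≈ €1359.51.

€1359.51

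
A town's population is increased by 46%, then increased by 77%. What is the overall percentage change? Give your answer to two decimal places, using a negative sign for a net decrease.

158.42%

The combined multiplier is 1.46 × 1.77 = 2.5842.
That corresponds to an increase of 158.42%.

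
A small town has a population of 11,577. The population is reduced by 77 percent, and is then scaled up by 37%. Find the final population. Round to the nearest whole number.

77% decrease: 11,577 × 0.23 = 2662.71.
37% increase: 2662.71 × 1.37 = 3647.9127 ≈ 3,648.

3,648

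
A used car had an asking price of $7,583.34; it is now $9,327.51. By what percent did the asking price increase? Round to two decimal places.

Change: $9,327.51 − $7,583.34 = $1,744.17.
Relative to the original: $1,744.17 ÷ $7,583.34 ≈ 23.00%.
So the asking price increased by 23.00%.

23.00%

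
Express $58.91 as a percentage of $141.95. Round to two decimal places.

$58.91 ÷ $141.95 ≈ 41.50%.

41.50%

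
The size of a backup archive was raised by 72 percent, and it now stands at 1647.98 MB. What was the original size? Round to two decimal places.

The overall multiplier applied was 1.72.
So the original size was 1647.98 ÷ 1.72 ≈ 958.13 MB.

958.13 MB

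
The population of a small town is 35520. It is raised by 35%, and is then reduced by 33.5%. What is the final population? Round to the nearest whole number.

31888

Each change multiplies by a factor: 1.35 × 0.665 = 0.89775.
35520 × 0.89775 = 31888.08 ≈ 31888.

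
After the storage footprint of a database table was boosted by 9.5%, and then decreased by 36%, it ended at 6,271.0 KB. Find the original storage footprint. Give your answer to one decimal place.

Undoing the 36% decrease: 6,271.0 ÷ 0.64 = 9798.4375.
Undoing the 9.5% increase: 9798.4375 ÷ 1.095 ≈ 8,948.3 KB.

8,948.3 KB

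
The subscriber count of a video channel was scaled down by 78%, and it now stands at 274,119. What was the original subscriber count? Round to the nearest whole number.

The overall multiplier applied was 0.22.
So the original subscriber count was 274,119 ÷ 0.22 ≈ 1,245,995.

1,245,995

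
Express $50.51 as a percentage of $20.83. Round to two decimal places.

242.49%

$50.51 ÷ $20.83 ≈ 242.49%.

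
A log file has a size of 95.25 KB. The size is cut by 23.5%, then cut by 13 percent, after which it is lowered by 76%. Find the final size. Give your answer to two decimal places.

Apply the 23.5% decrease: 95.25 × 0.765 = 72.86625.
Apply the 13% decrease: 72.86625 × 0.87 = 63.3936375.
After the 76% decrease: 63.3936375 × 0.24 = 15.214473 ≈ 15.21.

15.21 KB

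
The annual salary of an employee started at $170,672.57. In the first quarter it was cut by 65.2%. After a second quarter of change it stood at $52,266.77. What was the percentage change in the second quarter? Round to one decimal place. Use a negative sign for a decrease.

After the first quarter: $170,672.57 × 0.348 = $59394.05436.
Second-quarter multiplier: $52,266.77 ÷ $59394.05436 ≈ 0.88.
That is a change of -12.0%.

-12.0%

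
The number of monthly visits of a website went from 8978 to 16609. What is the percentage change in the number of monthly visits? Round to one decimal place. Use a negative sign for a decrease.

Change: 16609 − 8978 = 7631.
Relative to the original: 7631 ÷ 8978 ≈ 85.0%.

85.0%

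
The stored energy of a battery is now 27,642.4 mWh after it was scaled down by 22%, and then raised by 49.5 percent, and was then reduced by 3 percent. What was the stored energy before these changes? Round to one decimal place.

24,438.1 mWh

Undoing the 3% decrease: 27,642.4 ÷ 0.97 ≈ 28497.319588.
Undoing the 49.5% increase: 28497.319588 ÷ 1.495 ≈ 19061.752233.
Undoing the 22% decrease: 19061.752233 ÷ 0.78 ≈ 24,438.1 mWh.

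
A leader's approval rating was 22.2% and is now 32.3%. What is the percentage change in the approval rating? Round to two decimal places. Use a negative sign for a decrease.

45.50%

The change is 32.3 − 22.2 = 10.1 percentage points.
Relative to the original 22.2%, that is 10.1 ÷ 22.2 ≈ 45.50%.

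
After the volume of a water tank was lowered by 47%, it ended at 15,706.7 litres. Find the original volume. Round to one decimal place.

The overall multiplier applied was 0.53.
So the original volume was 15,706.7 ÷ 0.53 ≈ 29,635.3 litres.

29,635.3 litres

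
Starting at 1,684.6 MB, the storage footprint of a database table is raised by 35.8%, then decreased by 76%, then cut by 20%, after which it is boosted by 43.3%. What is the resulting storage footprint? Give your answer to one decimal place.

629.4 MB

35.8% increase: 1,684.6 × 1.358 = 2287.6868.
76% decrease: 2287.6868 × 0.24 = 549.044832.
Apply the 20% decrease: 549.044832 × 0.8 = 439.2358656.
43.3% increase: 439.2358656 × 1.433 = 629.4249954048 ≈ 629.4.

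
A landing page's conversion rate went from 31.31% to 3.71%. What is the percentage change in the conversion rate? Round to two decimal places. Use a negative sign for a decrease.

The change is 3.71 − 31.31 = -27.60 percentage points.
Relative to the original 31.31%, that is -27.60 ÷ 31.31 ≈ -88.15%.

-88.15%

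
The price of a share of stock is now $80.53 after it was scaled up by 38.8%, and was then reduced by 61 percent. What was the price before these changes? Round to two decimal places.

$148.77

The overall multiplier applied was 1.388 × 0.39 = 0.54132.
So the original price was $80.53 ÷ 0.54132 ≈ $148.77.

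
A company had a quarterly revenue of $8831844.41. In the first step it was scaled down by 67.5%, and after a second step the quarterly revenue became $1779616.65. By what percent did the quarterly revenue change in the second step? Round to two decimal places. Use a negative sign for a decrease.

-38.00%

After the first step: $8831844.41 × 0.325 = $2870349.43325.
Second-step multiplier: $1779616.65 ÷ $2870349.43325 ≈ 0.62.
That is a change of -38.00%.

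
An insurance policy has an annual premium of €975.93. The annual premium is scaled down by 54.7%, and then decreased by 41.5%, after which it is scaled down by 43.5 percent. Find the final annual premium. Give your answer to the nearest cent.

After the 54.7% decrease: €975.93 × 0.453 = €442.09629.
After the 41.5% decrease: €442.09629 × 0.585 = €258.62632965.
43.5% decrease: €258.62632965 × 0.565 = €146.12387625225 ≈ €146.12.

€146.12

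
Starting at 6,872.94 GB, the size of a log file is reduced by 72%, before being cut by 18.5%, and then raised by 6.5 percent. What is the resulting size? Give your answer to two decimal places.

1,670.35 GB

Each change multiplies by a factor: 0.28 × 0.815 × 1.065 = 0.243033.
6,872.94 × 0.243033 = 1670.35122702 ≈ 1,670.35.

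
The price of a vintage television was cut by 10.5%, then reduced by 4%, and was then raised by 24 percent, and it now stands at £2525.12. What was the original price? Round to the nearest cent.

£2370.10

The overall multiplier applied was 0.895 × 0.96 × 1.24 = 1.065408.
So the original price was £2525.12 ÷ 1.065408 ≈ £2370.10.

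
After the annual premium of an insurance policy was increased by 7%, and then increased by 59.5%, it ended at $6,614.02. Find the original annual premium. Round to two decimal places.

$3,875.44

Undoing the 59.5% increase: $6,614.02 ÷ 1.595 ≈ $4146.721003.
Undoing the 7% increase: $4146.721003 ÷ 1.07 ≈ $3,875.44.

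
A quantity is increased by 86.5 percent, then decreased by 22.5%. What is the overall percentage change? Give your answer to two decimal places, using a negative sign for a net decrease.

44.54%

The combined multiplier is 1.865 × 0.775 = 1.445375.
That corresponds to an increase of 44.54%.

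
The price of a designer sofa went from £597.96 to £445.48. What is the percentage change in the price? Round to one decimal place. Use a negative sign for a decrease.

Change: £445.48 − £597.96 = -£152.48.
Relative to the original: -£152.48 ÷ £597.96 ≈ -25.5%.

-25.5%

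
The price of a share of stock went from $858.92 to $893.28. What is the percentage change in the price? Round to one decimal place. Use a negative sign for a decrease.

4.0%

Change: $893.28 − $858.92 = $34.36.
Relative to the original: $34.36 ÷ $858.92 ≈ 4.0%.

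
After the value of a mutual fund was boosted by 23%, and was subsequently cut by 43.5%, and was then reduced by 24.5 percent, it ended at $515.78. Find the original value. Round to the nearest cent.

$983.02

The overall multiplier applied was 1.23 × 0.565 × 0.755 = 0.52468725.
So the original value was $515.78 ÷ 0.52468725 ≈ $983.02.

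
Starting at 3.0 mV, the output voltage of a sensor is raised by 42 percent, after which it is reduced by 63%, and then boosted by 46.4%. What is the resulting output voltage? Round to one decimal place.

2.3 mV

42% increase: 3.0 × 1.42 = 4.26.
Apply the 63% decrease: 4.26 × 0.37 = 1.5762.
After the 46.4% increase: 1.5762 × 1.464 = 2.3075568 ≈ 2.3.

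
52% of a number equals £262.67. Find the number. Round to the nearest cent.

£262.67 ÷ 0.52 ≈ £505.13.

£505.13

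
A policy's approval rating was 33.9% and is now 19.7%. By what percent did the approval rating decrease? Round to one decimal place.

The change is 19.7 − 33.9 = -14.2 percentage points.
Relative to the original 33.9%, that is -14.2 ÷ 33.9 ≈ -41.9%.
So the approval rating fell by 41.9%.

41.9%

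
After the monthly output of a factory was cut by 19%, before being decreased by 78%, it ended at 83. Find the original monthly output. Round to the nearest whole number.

466

The overall multiplier applied was 0.81 × 0.22 = 0.1782.
So the original monthly output was 83 ÷ 0.1782 ≈ 466.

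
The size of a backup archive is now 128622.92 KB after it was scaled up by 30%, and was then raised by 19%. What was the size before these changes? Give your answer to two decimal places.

83143.45 KB

Undoing the 19% increase: 128622.92 ÷ 1.19 ≈ 108086.487395.
Undoing the 30% increase: 108086.487395 ÷ 1.3 ≈ 83143.45 KB.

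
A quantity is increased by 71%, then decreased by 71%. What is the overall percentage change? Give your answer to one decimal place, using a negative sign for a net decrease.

A 71% increase multiplies by 1.71.
Then a 71% decrease: 1.71 × 0.29 = 0.4959.
Overall factor 0.4959, i.e. -50.4%.

-50.4%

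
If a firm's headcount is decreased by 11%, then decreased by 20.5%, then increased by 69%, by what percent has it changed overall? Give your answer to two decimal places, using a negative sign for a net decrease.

19.58%

The combined multiplier is 0.89 × 0.795 × 1.69 = 1.1957595.
That corresponds to an increase of 19.58%.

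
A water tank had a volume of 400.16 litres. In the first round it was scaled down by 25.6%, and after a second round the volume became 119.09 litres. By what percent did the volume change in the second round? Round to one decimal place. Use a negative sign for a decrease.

-60.0%

After the first round: 400.16 × 0.744 = 297.71904.
Second-round multiplier: 119.09 ÷ 297.71904 ≈ 0.40001.
That is a change of -60.0%.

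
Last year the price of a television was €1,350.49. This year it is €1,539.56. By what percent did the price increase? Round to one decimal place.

Change: €1,539.56 − €1,350.49 = €189.07.
Relative to the original: €189.07 ÷ €1,350.49 ≈ 14.0%.
So the price increased by 14.0%.

14.0%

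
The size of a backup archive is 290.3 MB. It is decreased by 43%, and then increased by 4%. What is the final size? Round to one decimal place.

43% decrease: 290.3 × 0.57 = 165.471.
4% increase: 165.471 × 1.04 = 172.08984 ≈ 172.1.

172.1 MB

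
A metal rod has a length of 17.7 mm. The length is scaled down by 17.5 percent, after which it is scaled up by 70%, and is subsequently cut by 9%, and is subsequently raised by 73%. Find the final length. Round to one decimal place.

39.1 mm

Each change multiplies by a factor: 0.825 × 1.7 × 0.91 × 1.73 = 2.20795575.
17.7 × 2.20795575 = 39.080816775 ≈ 39.1.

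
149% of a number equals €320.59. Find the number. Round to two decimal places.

€215.16

€320.59 ÷ 1.49 ≈ €215.16.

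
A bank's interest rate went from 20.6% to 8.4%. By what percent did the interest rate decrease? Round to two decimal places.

59.22%

The change is 8.4 − 20.6 = -12.2 percentage points.
Relative to the original 20.6%, that is -12.2 ÷ 20.6 ≈ -59.22%.
So the interest rate fell by 59.22%.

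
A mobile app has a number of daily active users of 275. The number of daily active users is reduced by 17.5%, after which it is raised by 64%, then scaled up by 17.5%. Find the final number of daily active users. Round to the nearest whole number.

437

17.5% decrease: 275 × 0.825 = 226.875.
64% increase: 226.875 × 1.64 = 372.075.
17.5% increase: 372.075 × 1.175 = 437.188125 ≈ 437.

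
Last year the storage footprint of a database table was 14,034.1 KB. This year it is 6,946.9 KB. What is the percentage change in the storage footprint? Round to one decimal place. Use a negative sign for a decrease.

-50.5%

Change: 6,946.9 − 14,034.1 = -7,087.2.
Relative to the original: -7,087.2 ÷ 14,034.1 ≈ -50.5%.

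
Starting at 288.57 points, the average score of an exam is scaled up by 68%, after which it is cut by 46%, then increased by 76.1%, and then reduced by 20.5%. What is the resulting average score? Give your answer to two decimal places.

366.51 points

Each change multiplies by a factor: 1.68 × 0.54 × 1.761 × 0.795 = 1.270075464.
288.57 × 1.270075464 = 366.50567664648 ≈ 366.51.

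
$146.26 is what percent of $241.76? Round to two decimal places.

$146.26 ÷ $241.76 ≈ 60.50%.

60.50%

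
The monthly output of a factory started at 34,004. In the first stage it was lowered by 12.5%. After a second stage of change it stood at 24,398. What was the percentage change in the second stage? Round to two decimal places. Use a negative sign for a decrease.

-18.00%

After the first stage: 34,004 × 0.875 = 29753.5.
Second-stage multiplier: 24,398 ÷ 29753.5 ≈ 0.820004.
That is a change of -18.00%.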